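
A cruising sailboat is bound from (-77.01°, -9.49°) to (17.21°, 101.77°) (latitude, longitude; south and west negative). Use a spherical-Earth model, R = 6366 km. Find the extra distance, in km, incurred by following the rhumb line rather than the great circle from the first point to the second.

Great circle: cos σ = sin φ₁ sin φ₂ + cos φ₁ cos φ₂ cos Δλ,  σ = 1.9457 rad → d_gc = 12386.2 km
Rhumb line: Δψ = +2.4779, q = Δφ/Δψ = 0.6636, d_rh = R√(Δφ²+q²Δλ²) = 13300.2 km
Excess = 13300.2 − 12386.2 = 914.0 ≈ 914 km

914 km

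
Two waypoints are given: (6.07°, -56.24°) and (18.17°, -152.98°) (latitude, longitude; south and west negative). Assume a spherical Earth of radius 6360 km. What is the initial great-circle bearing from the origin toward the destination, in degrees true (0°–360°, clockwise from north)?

N = sin Δλ·cos φ₂ = -0.9436;  D = cos φ₁ sin φ₂ − sin φ₁ cos φ₂ cos Δλ = +0.3219
initial course = atan2(N, D) = 288.84°

288.8°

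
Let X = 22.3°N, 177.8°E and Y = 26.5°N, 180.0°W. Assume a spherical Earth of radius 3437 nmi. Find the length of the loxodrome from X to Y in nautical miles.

279 nmi

Δψ = ln[tan(π/4+φ₂/2)/tan(π/4+φ₁/2)] = +0.0805;  Δφ = +0.0733 rad,  Δλ = +0.0384 rad
q = Δφ/Δψ = 0.9104
d = R·√(Δφ² + q²Δλ²) = 3437·0.08121 = 279 nmi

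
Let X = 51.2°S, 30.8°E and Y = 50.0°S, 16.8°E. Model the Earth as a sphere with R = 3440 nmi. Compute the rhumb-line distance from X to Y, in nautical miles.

Rhumb course C = atan2(Δλ, Δψ) with Δψ = ln[tan(π/4+φ₂/2)/tan(π/4+φ₁/2)] = +0.0330, Δλ = -0.2443 → C = 277.69°
d = R·|Δφ| / |cos C| = 3440·0.02094 / 0.13384 = 538 nmi

538 nmi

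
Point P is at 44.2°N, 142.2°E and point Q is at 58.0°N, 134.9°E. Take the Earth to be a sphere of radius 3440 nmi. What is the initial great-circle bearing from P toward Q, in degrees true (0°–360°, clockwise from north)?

344.4°

θ = atan2( sin Δλ·cos φ₂ ,  cos φ₁ sin φ₂ − sin φ₁ cos φ₂ cos Δλ )
  = atan2(-0.0673, +0.2415) = 344.42°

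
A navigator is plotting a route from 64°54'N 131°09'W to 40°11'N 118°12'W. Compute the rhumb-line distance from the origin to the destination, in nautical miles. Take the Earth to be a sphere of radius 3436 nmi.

1551 nmi

Rhumb course C = atan2(Δλ, Δψ) with Δψ = ln[tan(π/4+φ₂/2)/tan(π/4+φ₁/2)] = -0.7352, Δλ = +0.2260 → C = 162.91°
d = R·|Δφ| / |cos C| = 3436·0.43139 / 0.95585 = 1551 nmi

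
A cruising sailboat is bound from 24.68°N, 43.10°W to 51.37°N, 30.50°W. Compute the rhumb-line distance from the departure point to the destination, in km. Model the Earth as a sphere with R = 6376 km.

Rhumb course C = atan2(Δλ, Δψ) with Δψ = ln[tan(π/4+φ₂/2)/tan(π/4+φ₁/2)] = +0.6037, Δλ = +0.2199 → C = 20.02°
d = R·|Δφ| / |cos C| = 6376·0.46583 / 0.93960 = 3161 km

3161 km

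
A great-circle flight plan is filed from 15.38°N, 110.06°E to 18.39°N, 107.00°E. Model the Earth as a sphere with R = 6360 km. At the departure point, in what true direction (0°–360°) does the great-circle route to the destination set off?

θ = atan2( sin Δλ·cos φ₂ ,  cos φ₁ sin φ₂ − sin φ₁ cos φ₂ cos Δλ )
  = atan2(-0.0507, +0.0529) = 316.22°

316.2°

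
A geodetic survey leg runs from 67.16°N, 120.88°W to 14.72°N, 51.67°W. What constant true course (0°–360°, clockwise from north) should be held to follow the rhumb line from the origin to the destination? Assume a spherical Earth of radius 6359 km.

Δψ = ln[tan(π/4+φ₂/2)/tan(π/4+φ₁/2)] = -1.3397
Δλ = +1.2079 rad (taken the short way round)
course = atan2(Δλ, Δψ) = 137.96°

138.0°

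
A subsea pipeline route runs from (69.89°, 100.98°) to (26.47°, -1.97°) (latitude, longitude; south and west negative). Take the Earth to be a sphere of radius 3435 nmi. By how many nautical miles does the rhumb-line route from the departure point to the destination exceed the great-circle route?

388 nmi

Great circle: cos σ = sin φ₁ sin φ₂ + cos φ₁ cos φ₂ cos Δλ,  σ = 1.2137 rad → d_gc = 4169.0 nmi
Rhumb line: Δψ = -1.2505, q = Δφ/Δψ = 0.6060, d_rh = R√(Δφ²+q²Δλ²) = 4557.1 nmi
Excess = 4557.1 − 4169.0 = 388.1 ≈ 388 nmi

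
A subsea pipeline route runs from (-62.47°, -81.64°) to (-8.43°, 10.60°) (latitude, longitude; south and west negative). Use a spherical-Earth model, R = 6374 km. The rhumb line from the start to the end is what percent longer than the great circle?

5.0%

Great circle: σ = 1.4584 rad → d_gc = Rσ = 9296.0 km
Rhumb: Δφ = +0.9432, Δλ = +1.6099, Δψ = +1.2589, q = Δφ/Δψ = 0.7492 → d_rh = R√(Δφ²+q²Δλ²) = 9759.3 km
Excess = (9759.3 − 9296.0) / 9296.0 = 463.3 / 9296.0 = 4.98% ≈ 5.0%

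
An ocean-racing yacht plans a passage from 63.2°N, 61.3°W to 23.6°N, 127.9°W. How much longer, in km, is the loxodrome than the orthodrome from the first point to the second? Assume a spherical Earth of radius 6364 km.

Great circle: cos σ = sin φ₁ sin φ₂ + cos φ₁ cos φ₂ cos Δλ,  σ = 1.0223 rad → d_gc = 6505.7 km
Rhumb line: Δψ = -1.0104, q = Δφ/Δψ = 0.6840, d_rh = R√(Δφ²+q²Δλ²) = 6704.4 km
Excess = 6704.4 − 6505.7 = 198.7 ≈ 199 km

199 km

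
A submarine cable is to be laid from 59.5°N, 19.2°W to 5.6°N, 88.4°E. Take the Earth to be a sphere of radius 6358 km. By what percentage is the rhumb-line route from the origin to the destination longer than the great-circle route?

6.5%

Great circle: σ = 1.6395 rad → d_gc = Rσ = 10424.0 km
Rhumb: Δφ = -0.9407, Δλ = +1.8780, Δψ = -1.2017, q = Δφ/Δψ = 0.7828 → d_rh = R√(Δφ²+q²Δλ²) = 11096.8 km
Excess = (11096.8 − 10424.0) / 10424.0 = 672.8 / 10424.0 = 6.454% ≈ 6.5%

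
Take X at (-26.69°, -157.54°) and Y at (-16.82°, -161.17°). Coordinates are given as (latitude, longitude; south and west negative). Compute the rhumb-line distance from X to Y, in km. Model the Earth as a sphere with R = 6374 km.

1160 km

Rhumb course C = atan2(Δλ, Δψ) with Δψ = ln[tan(π/4+φ₂/2)/tan(π/4+φ₁/2)] = +0.1858, Δλ = -0.0634 → C = 341.17°
d = R·|Δφ| / |cos C| = 6374·0.17226 / 0.94648 = 1160 km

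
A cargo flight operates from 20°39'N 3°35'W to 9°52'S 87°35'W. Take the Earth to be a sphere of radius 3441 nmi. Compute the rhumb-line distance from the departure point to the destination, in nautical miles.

5289 nmi

Rhumb course C = atan2(Δλ, Δψ) with Δψ = ln[tan(π/4+φ₂/2)/tan(π/4+φ₁/2)] = -0.5415, Δλ = -1.4661 → C = 249.73°
d = R·|Δφ| / |cos C| = 3441·0.53262 / 0.34650 = 5289 nmi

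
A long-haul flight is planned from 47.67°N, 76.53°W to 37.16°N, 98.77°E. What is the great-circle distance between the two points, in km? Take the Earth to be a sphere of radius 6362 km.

Haversine: a = sin²(Δφ/2)+cos φ₁ cos φ₂ sin²(Δλ/2) = 0.54415;  σ = 2·atan2(√a,√(1−a))
σ = 95.066° → d = Rσ = 6362·1.65922 = 10556 km

10556 km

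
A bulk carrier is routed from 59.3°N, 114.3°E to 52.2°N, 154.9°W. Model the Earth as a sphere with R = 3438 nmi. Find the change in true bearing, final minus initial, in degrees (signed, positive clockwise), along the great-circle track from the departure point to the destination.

Initial bearing θ₁ = atan2(sin Δλ cos φ₂, cos φ₁ sin φ₂ − sin φ₁ cos φ₂ cos Δλ) = 56.17°
Final bearing θ₂ = (initial bearing from the destination back to the start) + 180° = 136.22°
Δθ = θ₂ − θ₁ = +80.0°

+80.0°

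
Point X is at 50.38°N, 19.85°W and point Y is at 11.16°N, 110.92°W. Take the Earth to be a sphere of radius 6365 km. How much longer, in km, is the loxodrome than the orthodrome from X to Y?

Great circle: cos σ = sin φ₁ sin φ₂ + cos φ₁ cos φ₂ cos Δλ,  σ = 1.4330 rad → d_gc = 9120.8 km
Rhumb line: Δψ = -0.8250, q = Δφ/Δψ = 0.8297, d_rh = R√(Δφ²+q²Δλ²) = 9457.4 km
Excess = 9457.4 − 9120.8 = 336.6 ≈ 337 km

337 km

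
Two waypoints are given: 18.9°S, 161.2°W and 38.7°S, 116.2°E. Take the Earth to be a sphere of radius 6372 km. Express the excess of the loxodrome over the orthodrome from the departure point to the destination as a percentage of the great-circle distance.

Great circle: σ = 1.2686 rad → d_gc = Rσ = 8083.5 km
Rhumb: Δφ = -0.3456, Δλ = -1.4416, Δψ = -0.3975, q = Δφ/Δψ = 0.8693 → d_rh = R√(Δφ²+q²Δλ²) = 8283.2 km
Excess = (8283.2 − 8083.5) / 8083.5 = 199.7 / 8083.5 = 2.47% ≈ 2.5%

2.5%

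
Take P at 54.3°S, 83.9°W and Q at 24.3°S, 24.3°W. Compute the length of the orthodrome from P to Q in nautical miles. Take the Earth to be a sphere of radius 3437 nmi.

Haversine: a = sin²(Δφ/2)+cos φ₁ cos φ₂ sin²(Δλ/2) = 0.19834;  σ = 2·atan2(√a,√(1−a))
σ = 52.892° → d = Rσ = 3437·0.92315 = 3173 nmi

3173 nmi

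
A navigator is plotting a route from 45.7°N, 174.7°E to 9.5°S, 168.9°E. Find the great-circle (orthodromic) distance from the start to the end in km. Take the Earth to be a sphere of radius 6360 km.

6155 km

Haversine: a = sin²(Δφ/2)+cos φ₁ cos φ₂ sin²(Δλ/2) = 0.21641;  σ = 2·atan2(√a,√(1−a))
σ = 55.446° → d = Rσ = 6360·0.96771 = 6155 km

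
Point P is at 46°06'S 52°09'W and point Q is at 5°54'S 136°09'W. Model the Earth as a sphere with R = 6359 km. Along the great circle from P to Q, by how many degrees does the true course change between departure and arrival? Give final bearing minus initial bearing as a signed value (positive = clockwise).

+45.6°

At departure: θ₁ = atan2(sin Δλ cos φ₂, cos φ₁ sin φ₂ − sin φ₁ cos φ₂ cos Δλ) = 270.21°
At arrival: θ₂ = atan2(sin Δλ cos φ₁, −cos φ₂ sin φ₁ + sin φ₂ cos φ₁ cos Δλ) = 315.81°
Δθ = θ₂ − θ₁ = +45.6°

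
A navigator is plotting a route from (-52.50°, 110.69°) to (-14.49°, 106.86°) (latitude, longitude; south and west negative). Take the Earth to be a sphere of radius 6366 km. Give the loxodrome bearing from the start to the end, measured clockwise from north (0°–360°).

355.4°

Δψ = ln[tan(π/4+φ₂/2)/tan(π/4+φ₁/2)] = +0.8248
Δλ = -0.0668 rad (taken the short way round)
course = atan2(Δλ, Δψ) = 355.37°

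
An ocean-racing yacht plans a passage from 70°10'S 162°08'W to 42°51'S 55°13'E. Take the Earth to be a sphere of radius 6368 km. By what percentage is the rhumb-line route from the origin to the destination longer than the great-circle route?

24.2%

Great circle: σ = 1.1130 rad → d_gc = Rσ = 7087.4 km
Rhumb: Δφ = +0.4768, Δλ = -2.4897, Δψ = +0.9147, q = Δφ/Δψ = 0.5212 → d_rh = R√(Δφ²+q²Δλ²) = 8803.9 km
Excess = (8803.9 − 7087.4) / 7087.4 = 1716.5 / 7087.4 = 24.22% ≈ 24.2%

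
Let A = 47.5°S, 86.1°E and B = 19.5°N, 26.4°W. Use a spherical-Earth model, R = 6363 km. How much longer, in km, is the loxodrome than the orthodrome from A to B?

Great circle: cos σ = sin φ₁ sin φ₂ + cos φ₁ cos φ₂ cos Δλ,  σ = 2.0827 rad → d_gc = 13252.1 km
Rhumb line: Δψ = +1.2916, q = Δφ/Δψ = 0.9054, d_rh = R√(Δφ²+q²Δλ²) = 13539.3 km
Excess = 13539.3 − 13252.1 = 287.2 ≈ 287 km

287 km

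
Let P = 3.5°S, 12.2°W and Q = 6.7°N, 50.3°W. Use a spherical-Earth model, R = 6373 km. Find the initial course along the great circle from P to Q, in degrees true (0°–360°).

θ = atan2( sin Δλ·cos φ₂ ,  cos φ₁ sin φ₂ − sin φ₁ cos φ₂ cos Δλ )
  = atan2(-0.6128, +0.1642) = 285.00°

285.0°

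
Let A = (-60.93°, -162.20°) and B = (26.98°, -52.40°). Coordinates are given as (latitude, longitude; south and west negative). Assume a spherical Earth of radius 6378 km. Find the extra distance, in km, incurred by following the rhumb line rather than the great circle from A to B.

Great circle: cos σ = sin φ₁ sin φ₂ + cos φ₁ cos φ₂ cos Δλ,  σ = 2.1450 rad → d_gc = 13681.07 km
Rhumb line: Δψ = +1.8392, q = Δφ/Δψ = 0.8342, d_rh = R√(Δφ²+q²Δλ²) = 14132.62 km
Excess = 14132.62 − 13681.07 = 451.55 ≈ 452 km

452 km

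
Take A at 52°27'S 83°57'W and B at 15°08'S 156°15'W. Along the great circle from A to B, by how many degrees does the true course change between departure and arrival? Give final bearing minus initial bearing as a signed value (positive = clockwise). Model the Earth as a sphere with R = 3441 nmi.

At departure: θ₁ = atan2(sin Δλ cos φ₂, cos φ₁ sin φ₂ − sin φ₁ cos φ₂ cos Δλ) = 274.57°
At arrival: θ₂ = atan2(sin Δλ cos φ₁, −cos φ₂ sin φ₁ + sin φ₂ cos φ₁ cos Δλ) = 321.00°
Δθ = θ₂ − θ₁ = +46.4°

+46.4°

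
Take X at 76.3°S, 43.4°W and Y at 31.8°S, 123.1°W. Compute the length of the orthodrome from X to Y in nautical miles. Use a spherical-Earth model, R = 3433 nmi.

3402 nmi

Haversine: a = sin²(Δφ/2)+cos φ₁ cos φ₂ sin²(Δλ/2) = 0.22602;  σ = 2·atan2(√a,√(1−a))
σ = 56.773° → d = Rσ = 3433·0.99088 = 3402 nmi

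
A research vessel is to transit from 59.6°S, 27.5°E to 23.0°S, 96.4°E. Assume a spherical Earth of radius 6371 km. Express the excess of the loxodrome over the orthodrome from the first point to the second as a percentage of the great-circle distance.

3.0%

Great circle: σ = 1.0418 rad → d_gc = Rσ = 6637.1 km
Rhumb: Δφ = +0.6388, Δλ = +1.2025, Δψ = +0.8904, q = Δφ/Δψ = 0.7174 → d_rh = R√(Δφ²+q²Δλ²) = 6839.0 km
Excess = (6839.0 − 6637.1) / 6637.1 = 201.9 / 6637.1 = 3.04% ≈ 3.0%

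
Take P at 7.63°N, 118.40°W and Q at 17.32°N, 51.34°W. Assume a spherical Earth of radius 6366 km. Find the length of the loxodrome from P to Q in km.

7345 km

Δψ = ln[tan(π/4+φ₂/2)/tan(π/4+φ₁/2)] = +0.1734;  Δφ = +0.1691 rad,  Δλ = +1.1704 rad
q = Δφ/Δψ = 0.9751
d = R·√(Δφ² + q²Δλ²) = 6366·1.15375 = 7345 km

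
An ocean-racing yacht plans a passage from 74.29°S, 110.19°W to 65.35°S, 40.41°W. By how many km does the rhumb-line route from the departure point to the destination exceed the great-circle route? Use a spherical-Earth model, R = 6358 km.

Great circle: cos σ = sin φ₁ sin φ₂ + cos φ₁ cos φ₂ cos Δλ,  σ = 0.4179 rad → d_gc = 2656.9 km
Rhumb line: Δψ = +0.4598, q = Δφ/Δψ = 0.3394, d_rh = R√(Δφ²+q²Δλ²) = 2808.8 km
Excess = 2808.8 − 2656.9 = 151.9 ≈ 152 km

152 km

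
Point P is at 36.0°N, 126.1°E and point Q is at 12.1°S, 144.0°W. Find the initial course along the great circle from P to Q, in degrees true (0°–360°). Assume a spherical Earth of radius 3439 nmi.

99.9°

N = sin Δλ·cos φ₂ = +0.9778;  D = cos φ₁ sin φ₂ − sin φ₁ cos φ₂ cos Δλ = -0.1706
initial course = atan2(N, D) = 99.90°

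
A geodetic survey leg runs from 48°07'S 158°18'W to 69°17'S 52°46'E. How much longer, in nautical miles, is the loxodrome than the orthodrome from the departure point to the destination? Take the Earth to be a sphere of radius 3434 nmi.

1020 nmi

Great circle: cos σ = sin φ₁ sin φ₂ + cos φ₁ cos φ₂ cos Δλ,  σ = 1.0540 rad → d_gc = 3619.5 nmi
Rhumb line: Δψ = -0.7389, q = Δφ/Δψ = 0.4999, d_rh = R√(Δφ²+q²Δλ²) = 4639.4 nmi
Excess = 4639.4 − 3619.5 = 1019.9 ≈ 1020 nmi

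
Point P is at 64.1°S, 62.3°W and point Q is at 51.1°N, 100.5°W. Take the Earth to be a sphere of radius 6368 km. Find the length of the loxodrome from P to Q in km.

Δψ = ln[tan(π/4+φ₂/2)/tan(π/4+φ₁/2)] = +2.5108;  Δφ = +2.0106 rad,  Δλ = -0.6667 rad
q = Δφ/Δψ = 0.8008
d = R·√(Δφ² + q²Δλ²) = 6368·2.08030 = 13247 km

13247 km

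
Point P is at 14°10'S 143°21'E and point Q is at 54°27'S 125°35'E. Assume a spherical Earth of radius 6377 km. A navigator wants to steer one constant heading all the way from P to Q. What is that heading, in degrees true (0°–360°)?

199.3°

Meridional parts: M(φ₁)=-0.2498, M(φ₂)=-1.1376 → ΔM = -0.8878;  Δλ = -0.3101 rad
tan C = Δλ / ΔM = +0.3493 → C = 199.25°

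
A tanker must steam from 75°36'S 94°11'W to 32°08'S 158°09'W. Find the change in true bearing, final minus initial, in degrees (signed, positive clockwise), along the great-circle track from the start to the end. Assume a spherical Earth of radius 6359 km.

At departure: θ₁ = atan2(sin Δλ cos φ₂, cos φ₁ sin φ₂ − sin φ₁ cos φ₂ cos Δλ) = 286.66°
At arrival: θ₂ = atan2(sin Δλ cos φ₁, −cos φ₂ sin φ₁ + sin φ₂ cos φ₁ cos Δλ) = 343.66°
Δθ = θ₂ − θ₁ = +57.0°

+57.0°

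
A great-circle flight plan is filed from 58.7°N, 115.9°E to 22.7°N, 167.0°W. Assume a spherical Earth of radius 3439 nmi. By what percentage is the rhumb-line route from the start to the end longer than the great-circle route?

3.8%

Great circle: σ = 1.1188 rad → d_gc = Rσ = 3847.6 nmi
Rhumb: Δφ = -0.6283, Δλ = +1.3456, Δψ = -0.8655, q = Δφ/Δψ = 0.7260 → d_rh = R√(Δφ²+q²Δλ²) = 3994.5 nmi
Excess = (3994.5 − 3847.6) / 3847.6 = 146.9 / 3847.6 = 3.82% ≈ 3.8%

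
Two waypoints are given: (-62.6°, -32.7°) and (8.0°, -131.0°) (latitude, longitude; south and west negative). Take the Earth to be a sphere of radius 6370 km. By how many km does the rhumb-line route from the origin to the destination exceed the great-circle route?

482 km

Great circle: cos σ = sin φ₁ sin φ₂ + cos φ₁ cos φ₂ cos Δλ,  σ = 1.7613 rad → d_gc = 11219.434 km
Rhumb line: Δψ = +1.5516, q = Δφ/Δψ = 0.7942, d_rh = R√(Δφ²+q²Δλ²) = 11701.930 km
Excess = 11701.930 − 11219.434 = 482.496 ≈ 482 km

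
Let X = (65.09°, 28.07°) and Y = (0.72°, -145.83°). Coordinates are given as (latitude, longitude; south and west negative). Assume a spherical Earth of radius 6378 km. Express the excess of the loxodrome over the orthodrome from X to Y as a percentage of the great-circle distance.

Great circle: σ = 1.9904 rad → d_gc = Rσ = 12694.6 km
Rhumb: Δφ = -1.1235, Δλ = -3.0351, Δψ = -1.4976, q = Δφ/Δψ = 0.7502 → d_rh = R√(Δφ²+q²Δλ²) = 16193.5 km
Excess = (16193.5 − 12694.6) / 12694.6 = 3498.9 / 12694.6 = 27.56% ≈ 27.6%

27.6%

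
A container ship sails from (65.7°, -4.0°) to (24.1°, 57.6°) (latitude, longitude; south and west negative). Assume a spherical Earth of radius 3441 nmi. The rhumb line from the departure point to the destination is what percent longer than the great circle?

Great circle: σ = 0.9875 rad → d_gc = Rσ = 3397.8 nmi
Rhumb: Δφ = -0.7261, Δλ = +1.0751, Δψ = -1.1021, q = Δφ/Δψ = 0.6588 → d_rh = R√(Δφ²+q²Δλ²) = 3490.2 nmi
Excess = (3490.2 − 3397.8) / 3397.8 = 92.4 / 3397.8 = 2.72% ≈ 2.7%

2.7%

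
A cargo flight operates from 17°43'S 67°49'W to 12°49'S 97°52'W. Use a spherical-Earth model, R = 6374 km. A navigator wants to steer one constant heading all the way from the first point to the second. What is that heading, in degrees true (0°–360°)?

Δψ = ln[tan(π/4+φ₂/2)/tan(π/4+φ₁/2)] = +0.0887
Δλ = -0.5245 rad (taken the short way round)
course = atan2(Δλ, Δψ) = 279.60°

279.6°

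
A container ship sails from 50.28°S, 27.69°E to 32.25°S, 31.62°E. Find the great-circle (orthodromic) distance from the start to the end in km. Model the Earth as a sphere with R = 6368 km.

2030 km

cos σ = sin φ₁ sin φ₂ + cos φ₁ cos φ₂ cos Δλ
      = sin(-50.28°)sin(-32.25°) + cos(-50.28°)cos(-32.25°)cos(3.93°) = 0.9496
σ = 18.264° → d = Rσ = 6368·0.31876 = 2030 km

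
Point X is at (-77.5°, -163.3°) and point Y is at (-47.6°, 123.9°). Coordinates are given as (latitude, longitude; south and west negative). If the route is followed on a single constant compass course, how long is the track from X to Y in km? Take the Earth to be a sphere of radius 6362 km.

4706 km

Δψ = ln[tan(π/4+φ₂/2)/tan(π/4+φ₁/2)] = +1.2646;  Δφ = +0.5219 rad,  Δλ = -1.2706 rad
q = Δφ/Δψ = 0.4127
d = R·√(Δφ² + q²Δλ²) = 6362·0.73977 = 4706 km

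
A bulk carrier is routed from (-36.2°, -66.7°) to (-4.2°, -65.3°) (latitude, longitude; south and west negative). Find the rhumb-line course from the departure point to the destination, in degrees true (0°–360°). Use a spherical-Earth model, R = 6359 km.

Meridional parts: M(φ₁)=-0.6786, M(φ₂)=-0.0734 → ΔM = +0.6052;  Δλ = +0.0244 rad
tan C = Δλ / ΔM = +0.0404 → C = 2.31°

2.3°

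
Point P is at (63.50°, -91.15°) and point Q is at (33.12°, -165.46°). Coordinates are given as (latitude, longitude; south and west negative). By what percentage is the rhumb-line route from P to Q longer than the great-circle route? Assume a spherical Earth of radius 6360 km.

4.4%

Great circle: σ = 0.9397 rad → d_gc = Rσ = 5976.3 km
Rhumb: Δφ = -0.5302, Δλ = -1.2970, Δψ = -0.8330, q = Δφ/Δψ = 0.6366 → d_rh = R√(Δφ²+q²Δλ²) = 6240.5 km
Excess = (6240.5 − 5976.3) / 5976.3 = 264.2 / 5976.3 = 4.42% ≈ 4.4%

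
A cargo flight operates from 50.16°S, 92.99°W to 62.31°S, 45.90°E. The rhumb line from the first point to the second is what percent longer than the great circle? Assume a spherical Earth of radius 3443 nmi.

Great circle: σ = 1.0978 rad → d_gc = Rσ = 3779.6 nmi
Rhumb: Δφ = -0.2121, Δλ = +2.4241, Δψ = -0.3855, q = Δφ/Δψ = 0.5500 → d_rh = R√(Δφ²+q²Δλ²) = 4648.4 nmi
Excess = (4648.4 − 3779.6) / 3779.6 = 868.8 / 3779.6 = 22.99% ≈ 23.0%

23.0%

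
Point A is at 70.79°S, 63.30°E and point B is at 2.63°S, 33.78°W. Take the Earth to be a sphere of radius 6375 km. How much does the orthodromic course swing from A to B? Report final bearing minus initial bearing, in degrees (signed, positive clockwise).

+78.5°

At departure: θ₁ = atan2(sin Δλ cos φ₂, cos φ₁ sin φ₂ − sin φ₁ cos φ₂ cos Δλ) = 262.45°
At arrival: θ₂ = atan2(sin Δλ cos φ₁, −cos φ₂ sin φ₁ + sin φ₂ cos φ₁ cos Δλ) = 340.94°
Δθ = θ₂ − θ₁ = +78.5°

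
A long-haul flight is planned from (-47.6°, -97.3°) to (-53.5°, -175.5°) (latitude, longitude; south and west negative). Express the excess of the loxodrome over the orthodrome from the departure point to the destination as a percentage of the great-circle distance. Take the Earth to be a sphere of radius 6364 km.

Great circle: σ = 0.8290 rad → d_gc = Rσ = 5275.6 km
Rhumb: Δφ = -0.1030, Δλ = -1.3648, Δψ = -0.1623, q = Δφ/Δψ = 0.6343 → d_rh = R√(Δφ²+q²Δλ²) = 5548.2 km
Excess = (5548.2 − 5275.6) / 5275.6 = 272.6 / 5275.6 = 5.17% ≈ 5.2%

5.2%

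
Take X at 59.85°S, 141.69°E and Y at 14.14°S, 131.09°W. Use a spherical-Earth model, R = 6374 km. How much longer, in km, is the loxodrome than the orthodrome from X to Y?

Great circle: cos σ = sin φ₁ sin φ₂ + cos φ₁ cos φ₂ cos Δλ,  σ = 1.3337 rad → d_gc = 8501.1 km
Rhumb line: Δψ = +1.0624, q = Δφ/Δψ = 0.7509, d_rh = R√(Δφ²+q²Δλ²) = 8885.3 km
Excess = 8885.3 − 8501.1 = 384.2 ≈ 384 km

384 km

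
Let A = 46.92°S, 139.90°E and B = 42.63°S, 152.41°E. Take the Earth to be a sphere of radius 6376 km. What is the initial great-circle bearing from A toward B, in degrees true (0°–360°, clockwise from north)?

68.7°

θ = atan2( sin Δλ·cos φ₂ ,  cos φ₁ sin φ₂ − sin φ₁ cos φ₂ cos Δλ )
  = atan2(+0.1594, +0.0620) = 68.73°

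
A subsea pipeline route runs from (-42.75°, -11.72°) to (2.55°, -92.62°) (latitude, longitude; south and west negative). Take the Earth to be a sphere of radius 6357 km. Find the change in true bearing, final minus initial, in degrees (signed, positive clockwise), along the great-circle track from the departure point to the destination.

Initial bearing θ₁ = atan2(sin Δλ cos φ₂, cos φ₁ sin φ₂ − sin φ₁ cos φ₂ cos Δλ) = 278.07°
Final bearing θ₂ = (initial bearing from the destination back to the start) + 180° = 313.30°
Δθ = θ₂ − θ₁ = +35.2°

+35.2°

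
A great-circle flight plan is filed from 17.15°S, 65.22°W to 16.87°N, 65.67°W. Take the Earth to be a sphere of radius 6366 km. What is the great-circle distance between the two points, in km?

Haversine: a = sin²(Δφ/2)+cos φ₁ cos φ₂ sin²(Δλ/2) = 0.08559;  σ = 2·atan2(√a,√(1−a))
σ = 34.023° → d = Rσ = 6366·0.59381 = 3780 km

3780 km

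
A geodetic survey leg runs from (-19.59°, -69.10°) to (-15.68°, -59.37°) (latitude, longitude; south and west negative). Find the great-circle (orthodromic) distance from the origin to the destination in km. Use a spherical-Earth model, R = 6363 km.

1117 km

cos σ = sin φ₁ sin φ₂ + cos φ₁ cos φ₂ cos Δλ
      = sin(-19.59°)sin(-15.68°) + cos(-19.59°)cos(-15.68°)cos(9.73°) = 0.9846
σ = 10.060° → d = Rσ = 6363·0.17559 = 1117 km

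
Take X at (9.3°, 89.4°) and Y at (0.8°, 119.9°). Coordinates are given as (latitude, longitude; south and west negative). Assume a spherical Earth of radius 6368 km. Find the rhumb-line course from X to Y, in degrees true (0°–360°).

105.6°

Meridional parts: M(φ₁)=+0.1630, M(φ₂)=+0.0140 → ΔM = -0.1491;  Δλ = +0.5323 rad
tan C = Δλ / ΔM = -3.5710 → C = 105.64°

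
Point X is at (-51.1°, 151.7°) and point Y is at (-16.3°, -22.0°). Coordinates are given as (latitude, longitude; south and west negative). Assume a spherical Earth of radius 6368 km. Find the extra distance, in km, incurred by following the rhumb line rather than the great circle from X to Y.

3566 km

Great circle: cos σ = sin φ₁ sin φ₂ + cos φ₁ cos φ₂ cos Δλ,  σ = 1.9613 rad → d_gc = 12489.6 km
Rhumb line: Δψ = +0.7525, q = Δφ/Δψ = 0.8071, d_rh = R√(Δφ²+q²Δλ²) = 16055.2 km
Excess = 16055.2 − 12489.6 = 3565.6 ≈ 3566 km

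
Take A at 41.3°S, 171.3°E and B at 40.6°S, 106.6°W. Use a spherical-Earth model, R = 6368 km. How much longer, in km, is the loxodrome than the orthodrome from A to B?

Great circle: cos σ = sin φ₁ sin φ₂ + cos φ₁ cos φ₂ cos Δλ,  σ = 1.0380 rad → d_gc = 6610.2 km
Rhumb line: Δψ = +0.0162, q = Δφ/Δψ = 0.7553, d_rh = R√(Δφ²+q²Δλ²) = 6892.1 km
Excess = 6892.1 − 6610.2 = 281.9 ≈ 282 km

282 km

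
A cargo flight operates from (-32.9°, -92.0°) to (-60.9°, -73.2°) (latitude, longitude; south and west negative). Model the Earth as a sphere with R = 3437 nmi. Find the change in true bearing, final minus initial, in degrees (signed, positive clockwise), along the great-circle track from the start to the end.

At departure: θ₁ = atan2(sin Δλ cos φ₂, cos φ₁ sin φ₂ − sin φ₁ cos φ₂ cos Δλ) = 162.04°
At arrival: θ₂ = atan2(sin Δλ cos φ₁, −cos φ₂ sin φ₁ + sin φ₂ cos φ₁ cos Δλ) = 147.84°
Δθ = θ₂ − θ₁ = -14.2°

-14.2°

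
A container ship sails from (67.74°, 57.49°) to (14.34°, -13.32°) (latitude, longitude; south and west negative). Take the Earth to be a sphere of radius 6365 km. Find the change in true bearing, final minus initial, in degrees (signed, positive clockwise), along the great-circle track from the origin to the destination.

Initial bearing θ₁ = atan2(sin Δλ cos φ₂, cos φ₁ sin φ₂ − sin φ₁ cos φ₂ cos Δλ) = 257.62°
Final bearing θ₂ = (initial bearing from the destination back to the start) + 180° = 202.45°
Δθ = θ₂ − θ₁ = -55.2°

-55.2°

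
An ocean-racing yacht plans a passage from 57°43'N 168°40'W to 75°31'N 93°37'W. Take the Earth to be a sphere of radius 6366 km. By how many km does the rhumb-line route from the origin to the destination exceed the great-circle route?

222 km

Great circle: cos σ = sin φ₁ sin φ₂ + cos φ₁ cos φ₂ cos Δλ,  σ = 0.5491 rad → d_gc = 3495.38 km
Rhumb line: Δψ = +0.8232, q = Δφ/Δψ = 0.3774, d_rh = R√(Δφ²+q²Δλ²) = 3716.90 km
Excess = 3716.90 − 3495.38 = 221.52 ≈ 222 km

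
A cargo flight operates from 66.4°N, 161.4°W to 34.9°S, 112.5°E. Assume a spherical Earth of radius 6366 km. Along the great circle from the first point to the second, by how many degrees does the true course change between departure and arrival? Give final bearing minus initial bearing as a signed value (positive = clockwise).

Initial bearing θ₁ = atan2(sin Δλ cos φ₂, cos φ₁ sin φ₂ − sin φ₁ cos φ₂ cos Δλ) = 251.10°
Final bearing θ₂ = (initial bearing from the destination back to the start) + 180° = 207.50°
Δθ = θ₂ − θ₁ = -43.6°

-43.6°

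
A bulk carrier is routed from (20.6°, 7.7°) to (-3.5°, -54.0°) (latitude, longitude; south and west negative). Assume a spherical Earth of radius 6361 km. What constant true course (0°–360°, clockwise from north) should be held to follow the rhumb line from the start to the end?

Δψ = ln[tan(π/4+φ₂/2)/tan(π/4+φ₁/2)] = -0.4287
Δλ = -1.0769 rad (taken the short way round)
course = atan2(Δλ, Δψ) = 248.29°

248.3°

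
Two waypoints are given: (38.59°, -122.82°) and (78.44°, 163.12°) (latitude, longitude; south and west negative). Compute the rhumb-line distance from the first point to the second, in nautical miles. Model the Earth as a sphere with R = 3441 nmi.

Δψ = ln[tan(π/4+φ₂/2)/tan(π/4+φ₁/2)] = +1.5593;  Δφ = +0.6955 rad,  Δλ = -1.2926 rad
q = Δφ/Δψ = 0.4460
d = R·√(Δφ² + q²Δλ²) = 3441·0.90341 = 3109 nmi

3109 nmi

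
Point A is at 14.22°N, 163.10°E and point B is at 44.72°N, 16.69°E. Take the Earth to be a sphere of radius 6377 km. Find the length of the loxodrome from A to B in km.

Δψ = ln[tan(π/4+φ₂/2)/tan(π/4+φ₁/2)] = +0.6237;  Δφ = +0.5323 rad,  Δλ = -2.5553 rad
q = Δφ/Δψ = 0.8535
d = R·√(Δφ² + q²Δλ²) = 6377·2.24497 = 14316 km

14316 km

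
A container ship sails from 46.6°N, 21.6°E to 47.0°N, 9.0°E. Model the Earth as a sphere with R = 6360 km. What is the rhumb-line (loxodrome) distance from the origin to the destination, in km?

Δψ = ln[tan(π/4+φ₂/2)/tan(π/4+φ₁/2)] = +0.0102;  Δφ = +0.0070 rad,  Δλ = -0.2199 rad
q = Δφ/Δψ = 0.6845
d = R·√(Δφ² + q²Δλ²) = 6360·0.15070 = 958 km

958 km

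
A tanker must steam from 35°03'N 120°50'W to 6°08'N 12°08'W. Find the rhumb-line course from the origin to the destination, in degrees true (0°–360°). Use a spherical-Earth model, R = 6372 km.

Meridional parts: M(φ₁)=+0.6539, M(φ₂)=+0.1073 → ΔM = -0.5467;  Δλ = +1.8972 rad
tan C = Δλ / ΔM = -3.4705 → C = 106.07°

106.1°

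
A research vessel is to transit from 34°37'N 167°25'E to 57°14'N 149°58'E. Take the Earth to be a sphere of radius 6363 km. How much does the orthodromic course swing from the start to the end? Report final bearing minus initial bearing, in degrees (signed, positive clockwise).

-12.8°

At departure: θ₁ = atan2(sin Δλ cos φ₂, cos φ₁ sin φ₂ − sin φ₁ cos φ₂ cos Δλ) = 337.85°
At arrival: θ₂ = atan2(sin Δλ cos φ₁, −cos φ₂ sin φ₁ + sin φ₂ cos φ₁ cos Δλ) = 325.02°
Δθ = θ₂ − θ₁ = -12.8°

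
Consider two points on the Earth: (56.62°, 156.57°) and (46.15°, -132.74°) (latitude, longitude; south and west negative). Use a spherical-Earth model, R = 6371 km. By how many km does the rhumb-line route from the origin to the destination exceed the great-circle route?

204 km

Great circle: cos σ = sin φ₁ sin φ₂ + cos φ₁ cos φ₂ cos Δλ,  σ = 0.7551 rad → d_gc = 4810.5 km
Rhumb line: Δψ = -0.2945, q = Δφ/Δψ = 0.6205, d_rh = R√(Δφ²+q²Δλ²) = 5014.2 km
Excess = 5014.2 − 4810.5 = 203.7 ≈ 204 km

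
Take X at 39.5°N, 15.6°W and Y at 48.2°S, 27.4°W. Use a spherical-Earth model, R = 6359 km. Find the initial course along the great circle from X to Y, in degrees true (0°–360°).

N = sin Δλ·cos φ₂ = -0.1363;  D = cos φ₁ sin φ₂ − sin φ₁ cos φ₂ cos Δλ = -0.9902
initial course = atan2(N, D) = 187.84°

187.8°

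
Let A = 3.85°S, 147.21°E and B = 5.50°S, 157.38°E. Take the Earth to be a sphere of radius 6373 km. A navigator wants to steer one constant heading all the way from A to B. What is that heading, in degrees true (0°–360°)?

Δψ = ln[tan(π/4+φ₂/2)/tan(π/4+φ₁/2)] = -0.0289
Δλ = +0.1775 rad (taken the short way round)
course = atan2(Δλ, Δψ) = 99.25°

99.2°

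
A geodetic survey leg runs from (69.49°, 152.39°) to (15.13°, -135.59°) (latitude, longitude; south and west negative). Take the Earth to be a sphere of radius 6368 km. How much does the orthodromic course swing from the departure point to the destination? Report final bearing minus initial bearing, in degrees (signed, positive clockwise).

At departure: θ₁ = atan2(sin Δλ cos φ₂, cos φ₁ sin φ₂ − sin φ₁ cos φ₂ cos Δλ) = 101.55°
At arrival: θ₂ = atan2(sin Δλ cos φ₁, −cos φ₂ sin φ₁ + sin φ₂ cos φ₁ cos Δλ) = 159.17°
Δθ = θ₂ − θ₁ = +57.6°

+57.6°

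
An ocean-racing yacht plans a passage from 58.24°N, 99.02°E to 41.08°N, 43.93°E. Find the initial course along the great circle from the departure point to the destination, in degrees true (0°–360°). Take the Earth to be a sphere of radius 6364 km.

268.1°

N = sin Δλ·cos φ₂ = -0.6181;  D = cos φ₁ sin φ₂ − sin φ₁ cos φ₂ cos Δλ = -0.0209
initial course = atan2(N, D) = 268.06°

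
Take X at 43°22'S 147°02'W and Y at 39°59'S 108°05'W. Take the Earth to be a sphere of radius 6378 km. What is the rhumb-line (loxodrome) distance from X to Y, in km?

3259 km

Δψ = ln[tan(π/4+φ₂/2)/tan(π/4+φ₁/2)] = +0.0791;  Δφ = +0.0591 rad,  Δλ = +0.6798 rad
q = Δφ/Δψ = 0.7466
d = R·√(Δφ² + q²Δλ²) = 6378·0.51100 = 3259 km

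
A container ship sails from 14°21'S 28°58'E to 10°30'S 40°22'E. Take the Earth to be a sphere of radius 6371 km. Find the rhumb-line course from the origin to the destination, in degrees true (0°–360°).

70.9°

Meridional parts: M(φ₁)=-0.2531, M(φ₂)=-0.1843 → ΔM = +0.0688;  Δλ = +0.1990 rad
tan C = Δλ / ΔM = +2.8911 → C = 70.92°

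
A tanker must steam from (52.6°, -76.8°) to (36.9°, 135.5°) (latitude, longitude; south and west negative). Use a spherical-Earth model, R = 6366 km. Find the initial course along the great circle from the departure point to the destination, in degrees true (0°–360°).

334.6°

N = sin Δλ·cos φ₂ = -0.4273;  D = cos φ₁ sin φ₂ − sin φ₁ cos φ₂ cos Δλ = +0.9017
initial course = atan2(N, D) = 334.64°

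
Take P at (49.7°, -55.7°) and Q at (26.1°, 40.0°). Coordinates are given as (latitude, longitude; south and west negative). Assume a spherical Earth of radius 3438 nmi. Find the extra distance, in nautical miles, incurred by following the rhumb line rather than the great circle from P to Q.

Great circle: cos σ = sin φ₁ sin φ₂ + cos φ₁ cos φ₂ cos Δλ,  σ = 1.2893 rad → d_gc = 4432.4 nmi
Rhumb line: Δψ = -0.5304, q = Δφ/Δψ = 0.7766, d_rh = R√(Δφ²+q²Δλ²) = 4678.8 nmi
Excess = 4678.8 − 4432.4 = 246.4 ≈ 246 nmi

246 nmi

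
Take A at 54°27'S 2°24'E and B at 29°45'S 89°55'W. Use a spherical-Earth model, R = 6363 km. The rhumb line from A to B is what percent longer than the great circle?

Great circle: σ = 1.1774 rad → d_gc = Rσ = 7491.8 km
Rhumb: Δφ = +0.4311, Δλ = -1.6112, Δψ = +0.5933, q = Δφ/Δψ = 0.7266 → d_rh = R√(Δφ²+q²Δλ²) = 7937.9 km
Excess = (7937.9 − 7491.8) / 7491.8 = 446.1 / 7491.8 = 5.955% ≈ 6.0%

6.0%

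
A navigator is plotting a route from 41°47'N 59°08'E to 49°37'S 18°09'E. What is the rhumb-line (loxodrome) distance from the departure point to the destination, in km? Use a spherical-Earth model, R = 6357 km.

Rhumb course C = atan2(Δλ, Δψ) with Δψ = ln[tan(π/4+φ₂/2)/tan(π/4+φ₁/2)] = -1.8044, Δλ = -0.7153 → C = 201.62°
d = R·|Δφ| / |cos C| = 6357·1.59523 / 0.92962 = 10909 km

10909 km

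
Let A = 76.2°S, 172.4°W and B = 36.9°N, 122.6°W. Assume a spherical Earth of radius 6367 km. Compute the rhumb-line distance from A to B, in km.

13158 km

Rhumb course C = atan2(Δλ, Δψ) with Δψ = ln[tan(π/4+φ₂/2)/tan(π/4+φ₁/2)] = +2.8057, Δλ = +0.8692 → C = 17.21°
d = R·|Δφ| / |cos C| = 6367·1.97397 / 0.95521 = 13158 km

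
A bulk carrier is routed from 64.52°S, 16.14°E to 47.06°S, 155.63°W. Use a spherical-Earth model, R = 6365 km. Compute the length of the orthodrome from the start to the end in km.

cos σ = sin φ₁ sin φ₂ + cos φ₁ cos φ₂ cos Δλ
      = sin(-64.52°)sin(-47.06°) + cos(-64.52°)cos(-47.06°)cos(-171.77°) = 0.3708
σ = 68.234° → d = Rσ = 6365·1.19091 = 7580 km

7580 km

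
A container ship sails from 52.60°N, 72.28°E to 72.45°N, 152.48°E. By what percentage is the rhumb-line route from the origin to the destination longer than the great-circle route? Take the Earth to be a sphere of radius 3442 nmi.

Great circle: σ = 0.6622 rad → d_gc = Rσ = 2279.5 nmi
Rhumb: Δφ = +0.3464, Δλ = +1.3998, Δψ = +0.7852, q = Δφ/Δψ = 0.4412 → d_rh = R√(Δφ²+q²Δλ²) = 2437.5 nmi
Excess = (2437.5 − 2279.5) / 2279.5 = 158.0 / 2279.5 = 6.93% ≈ 6.9%

6.9%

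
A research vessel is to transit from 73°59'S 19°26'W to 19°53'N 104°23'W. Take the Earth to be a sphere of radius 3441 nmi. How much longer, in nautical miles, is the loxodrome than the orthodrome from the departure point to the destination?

226 nmi

Great circle: cos σ = sin φ₁ sin φ₂ + cos φ₁ cos φ₂ cos Δλ,  σ = 1.8798 rad → d_gc = 6468.2 nmi
Rhumb line: Δψ = +2.3154, q = Δφ/Δψ = 0.7076, d_rh = R√(Δφ²+q²Δλ²) = 6694.0 nmi
Excess = 6694.0 − 6468.2 = 225.8 ≈ 226 nmi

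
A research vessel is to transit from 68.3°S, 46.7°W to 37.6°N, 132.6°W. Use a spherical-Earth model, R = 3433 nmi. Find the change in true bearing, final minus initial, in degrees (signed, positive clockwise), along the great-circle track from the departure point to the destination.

Initial bearing θ₁ = atan2(sin Δλ cos φ₂, cos φ₁ sin φ₂ − sin φ₁ cos φ₂ cos Δλ) = 289.40°
Final bearing θ₂ = (initial bearing from the destination back to the start) + 180° = 333.88°
Δθ = θ₂ − θ₁ = +44.5°

+44.5°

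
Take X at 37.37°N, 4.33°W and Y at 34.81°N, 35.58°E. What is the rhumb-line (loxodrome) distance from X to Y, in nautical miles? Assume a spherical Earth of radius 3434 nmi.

Δψ = ln[tan(π/4+φ₂/2)/tan(π/4+φ₁/2)] = -0.0553;  Δφ = -0.0447 rad,  Δλ = +0.6966 rad
q = Δφ/Δψ = 0.8080
d = R·√(Δφ² + q²Δλ²) = 3434·0.56456 = 1939 nmi

1939 nmi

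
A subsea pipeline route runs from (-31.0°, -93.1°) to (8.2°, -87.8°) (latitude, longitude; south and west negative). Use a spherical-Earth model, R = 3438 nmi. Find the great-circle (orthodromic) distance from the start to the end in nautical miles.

2372 nmi

cos σ = sin φ₁ sin φ₂ + cos φ₁ cos φ₂ cos Δλ
      = sin(-31.00°)sin(8.20°) + cos(-31.00°)cos(8.20°)cos(5.30°) = 0.7713
σ = 39.528° → d = Rσ = 3438·0.68989 = 2372 nmi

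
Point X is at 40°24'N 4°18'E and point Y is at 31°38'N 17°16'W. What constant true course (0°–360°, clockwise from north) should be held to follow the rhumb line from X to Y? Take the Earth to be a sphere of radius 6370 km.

Δψ = ln[tan(π/4+φ₂/2)/tan(π/4+φ₁/2)] = -0.1895
Δλ = -0.3764 rad (taken the short way round)
course = atan2(Δλ, Δψ) = 243.27°

243.3°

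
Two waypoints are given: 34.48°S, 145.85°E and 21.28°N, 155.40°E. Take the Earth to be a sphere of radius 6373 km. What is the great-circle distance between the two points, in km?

6284 km

cos σ = sin φ₁ sin φ₂ + cos φ₁ cos φ₂ cos Δλ
      = sin(-34.48°)sin(21.28°) + cos(-34.48°)cos(21.28°)cos(9.55°) = 0.5520
σ = 56.495° → d = Rσ = 6373·0.98602 = 6284 km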